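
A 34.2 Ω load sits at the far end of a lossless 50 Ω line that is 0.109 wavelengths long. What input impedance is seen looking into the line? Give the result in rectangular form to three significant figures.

βl = 2π × 0.109 = 39.2°
tan(βl) = tan(39.2°) = 0.817
Z_in = Z_0·(Z_L + jZ_0·tanβl)/(Z_0 + jZ_L·tanβl)
     = 50·(34.2 + j40.8)/(50 + j27.9)

Z_in ≈ 43.5 + j16.6 Ω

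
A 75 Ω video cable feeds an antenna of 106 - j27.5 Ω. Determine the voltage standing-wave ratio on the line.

VSWR ≈ 1.59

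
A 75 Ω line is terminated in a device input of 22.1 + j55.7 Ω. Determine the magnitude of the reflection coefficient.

|Γ| ≈ 0.686

Γ = (Z_L − Z_0)/(Z_L + Z_0) = (-52.9 + j55.7)/(97.1 + j55.7)
|Γ| = 76.8/112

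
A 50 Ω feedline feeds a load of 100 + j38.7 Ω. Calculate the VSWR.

Γ = (Z_L − Z_0)/(Z_L + Z_0) = (50 + j38.7)/(150 + j38.7)
|Γ| = 63.2/155 = 0.408
VSWR = (1 + |Γ|)/(1 − |Γ|) = 1.41/0.592

VSWR ≈ 2.38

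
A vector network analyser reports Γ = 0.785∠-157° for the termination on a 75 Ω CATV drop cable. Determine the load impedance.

Z_L = Z_0·(1 + Γ)/(1 − Γ) = 75·(0.277 − j0.307)/(1.72 + j0.307)

Z_L ≈ 9.4 − j15 Ω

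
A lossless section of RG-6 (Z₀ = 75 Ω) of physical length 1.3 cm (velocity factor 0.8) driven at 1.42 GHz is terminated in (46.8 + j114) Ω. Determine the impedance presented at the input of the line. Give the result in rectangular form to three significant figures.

Z_in ≈ 403 + j106 Ω

λ = v/f = 0.8·c / 1.42 GHz = 0.169 m
βl = 2π·l/λ = 2π × 0.0769 = 27.7°
tan(βl) = tan(27.7°) = 0.525
Z_in = Z_0·(Z_L + jZ_0·tanβl)/(Z_0 + jZ_L·tanβl)
     = 75·(46.8 + j153)/(15.2 + j24.6)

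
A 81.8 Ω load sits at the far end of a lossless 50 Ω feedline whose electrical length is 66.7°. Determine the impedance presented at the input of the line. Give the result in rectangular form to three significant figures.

Z_in ≈ 33.9 − j12.6 Ω

tan(βl) = tan(66.7°) = 2.32
Z_in = Z_0·(Z_L + jZ_0·tanβl)/(Z_0 + jZ_L·tanβl)
     = 50·(81.8 + j116)/(50 + j190)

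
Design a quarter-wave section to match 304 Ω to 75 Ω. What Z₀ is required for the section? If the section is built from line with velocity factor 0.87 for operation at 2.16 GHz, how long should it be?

Z_qwt ≈ 151 Ω; length ≈ 3.02 cm

Z_qwt = √(Z_0·R_L) = √(75 × 304) = √22800
λ = 0.87·c/f = 0.121 m, so l = λ/4 = 0.0302 m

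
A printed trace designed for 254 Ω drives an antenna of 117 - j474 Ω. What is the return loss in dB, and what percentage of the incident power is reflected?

Γ = (-137 − j474)/(371 − j474), |Γ| = 0.82
RL = −20·log₁₀(0.82) = 1.73 dB
P_refl/P_inc = |Γ|² = 0.672

RL ≈ 1.73 dB; 67.2% of incident power reflected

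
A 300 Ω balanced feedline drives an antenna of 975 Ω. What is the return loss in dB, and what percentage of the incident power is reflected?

Γ = (975 − 300)/(975 + 300) = 0.529
RL = −20·log₁₀(0.529) = 5.52 dB
P_refl/P_inc = |Γ|² = 0.28

RL ≈ 5.52 dB; 28% of incident power reflected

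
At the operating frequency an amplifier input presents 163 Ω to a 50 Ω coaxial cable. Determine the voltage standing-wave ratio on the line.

VSWR ≈ 3.26

For a purely resistive load, VSWR = R_L/Z_0 or Z_0/R_L (whichever > 1) = 163/50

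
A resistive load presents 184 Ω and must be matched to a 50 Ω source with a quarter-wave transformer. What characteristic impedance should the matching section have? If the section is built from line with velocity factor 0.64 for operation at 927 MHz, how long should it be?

Z_qwt ≈ 95.9 Ω; length ≈ 5.18 cm

Z_qwt = √(Z_0·R_L) = √(50 × 184) = √9200
λ = 0.64·c/f = 0.207 m, so l = λ/4 = 0.0518 m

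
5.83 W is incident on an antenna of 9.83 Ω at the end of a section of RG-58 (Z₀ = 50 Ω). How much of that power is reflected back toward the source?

P_reflected ≈ 2.63 W

Γ = (9.83 − 50)/(9.83 + 50) = -0.671
|Γ|² = 0.451
P_refl = |Γ|²·P_inc = 2.63 W, P_del = (1 − |Γ|²)·P_inc = 3.2 W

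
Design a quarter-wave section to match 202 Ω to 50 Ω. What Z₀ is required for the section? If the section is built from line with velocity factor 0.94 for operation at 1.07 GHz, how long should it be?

Z_qwt ≈ 100 Ω; length ≈ 6.59 cm

Z_qwt = √(Z_0·R_L) = √(50 × 202) = √10100
λ = 0.94·c/f = 0.264 m, so l = λ/4 = 0.0659 m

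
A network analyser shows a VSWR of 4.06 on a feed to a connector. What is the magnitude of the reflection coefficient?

|Γ| ≈ 0.605

|Γ| = (S − 1)/(S + 1) = (4.06 − 1)/(4.06 + 1) = 3.06/5.06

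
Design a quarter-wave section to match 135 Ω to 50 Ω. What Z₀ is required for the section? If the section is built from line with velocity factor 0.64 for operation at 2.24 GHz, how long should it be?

Z_qwt = √(Z_0·R_L) = √(50 × 135) = √6750
λ = 0.64·c/f = 0.0857 m, so l = λ/4 = 0.0214 m

Z_qwt ≈ 82.2 Ω; length ≈ 2.14 cm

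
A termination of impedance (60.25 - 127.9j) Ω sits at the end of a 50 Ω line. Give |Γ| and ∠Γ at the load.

Γ ≈ 0.76 ∠ -36.2°

Γ = (Z_L − Z_0)/(Z_L + Z_0) = (10.25 − j127.9)/(110.2 − j127.9)
|Γ| = 128/169 = 0.76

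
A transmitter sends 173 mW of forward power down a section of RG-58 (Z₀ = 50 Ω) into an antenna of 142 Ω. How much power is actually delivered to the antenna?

P_delivered ≈ 133 mW

Γ = (142 − 50)/(142 + 50) = 0.479
|Γ|² = 0.23
P_refl = |Γ|²·P_inc = 39.7 mW, P_del = (1 − |Γ|²)·P_inc = 133 mW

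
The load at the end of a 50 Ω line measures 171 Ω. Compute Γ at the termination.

Γ = 0.548

Γ = (Z_L − Z_0)/(Z_L + Z_0) = (171 − 50)/(171 + 50) = 121/221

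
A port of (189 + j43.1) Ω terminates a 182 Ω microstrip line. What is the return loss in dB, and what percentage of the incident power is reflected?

RL ≈ 18.6 dB; 1.37% of incident power reflected

Γ = (7 + j43.1)/(371 + j43.1), |Γ| = 0.117
RL = −20·log₁₀(0.117) = 18.6 dB
P_refl/P_inc = |Γ|² = 0.0137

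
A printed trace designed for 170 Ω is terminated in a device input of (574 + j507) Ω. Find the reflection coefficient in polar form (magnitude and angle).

Γ = (Z_L − Z_0)/(Z_L + Z_0) = (404 + j507)/(744 + j507)
|Γ| = 648/900 = 0.72

Γ ≈ 0.72 ∠ 17.2°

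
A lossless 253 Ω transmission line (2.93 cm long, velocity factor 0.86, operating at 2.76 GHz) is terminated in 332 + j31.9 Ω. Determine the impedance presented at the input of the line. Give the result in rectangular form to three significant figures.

λ = v/f = 0.86·c / 2.76 GHz = 0.0935 m
βl = 2π·l/λ = 2π × 0.313 = 113°
tan(βl) = tan(113°) = -2.37
Z_in = Z_0·(Z_L + jZ_0·tanβl)/(Z_0 + jZ_L·tanβl)
     = 253·(332 − j569)/(329 − j788)

Z_in ≈ 193 + j25.9 Ω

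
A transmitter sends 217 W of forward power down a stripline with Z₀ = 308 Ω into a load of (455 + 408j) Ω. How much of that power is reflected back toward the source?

|Γ| = |(147 + j408)/(763 + j408)| = 0.501
|Γ|² = 0.251
P_refl = |Γ|²·P_inc = 54.5 W, P_del = (1 − |Γ|²)·P_inc = 162 W

P_reflected ≈ 54.5 W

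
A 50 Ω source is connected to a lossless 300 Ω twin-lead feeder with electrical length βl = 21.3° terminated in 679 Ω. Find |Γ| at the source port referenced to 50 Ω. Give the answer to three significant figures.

tan(βl) = 0.39
Z_in = Z_0·(Z_L + jZ_0·tanβl)/(Z_0 + jZ_L·tanβl) = 440 − j271 Ω
Γ_s = (Z_in − Z_s)/(Z_in + Z_s) = (390 − j271)/(490 − j271), |Γ_s| = 0.848

|Γ| ≈ 0.848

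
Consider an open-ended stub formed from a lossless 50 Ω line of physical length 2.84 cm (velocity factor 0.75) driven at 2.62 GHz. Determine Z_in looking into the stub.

Z_in ≈ +j27.8 Ω

λ = v/f = 0.75·c / 2.62 GHz = 0.0859 m
βl = 2π·l/λ = 2π × 0.331 = 119°
tan(βl) = -1.8
For an open-ended stub, Z_in = −jZ_0·cot(βl) = −jZ_0/tan(βl)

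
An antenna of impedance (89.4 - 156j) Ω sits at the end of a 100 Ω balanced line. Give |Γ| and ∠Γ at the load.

Γ ≈ 0.637 ∠ -54.4°

Γ = (Z_L − Z_0)/(Z_L + Z_0) = (-10.6 − j156)/(189.4 − j156)
|Γ| = 156/245 = 0.637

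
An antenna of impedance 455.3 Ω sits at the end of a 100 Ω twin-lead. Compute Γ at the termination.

Γ = 0.64

Γ = (Z_L − Z_0)/(Z_L + Z_0) = (455.3 − 100)/(455.3 + 100) = 355.3/555.3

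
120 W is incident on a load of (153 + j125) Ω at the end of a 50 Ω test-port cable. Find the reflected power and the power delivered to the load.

P_reflected ≈ 55.4 W; P_delivered ≈ 64.6 W

|Γ| = |(103 + j125)/(203 + j125)| = 0.679
|Γ|² = 0.462
P_refl = |Γ|²·P_inc = 55.4 W, P_del = (1 − |Γ|²)·P_inc = 64.6 W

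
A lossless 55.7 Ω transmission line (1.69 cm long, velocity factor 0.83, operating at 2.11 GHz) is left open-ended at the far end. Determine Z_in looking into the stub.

λ = v/f = 0.83·c / 2.11 GHz = 0.118 m
βl = 2π·l/λ = 2π × 0.143 = 51.6°
tan(βl) = 1.26
For an open-ended stub, Z_in = −jZ_0·cot(βl) = −jZ_0/tan(βl)

Z_in ≈ −j44.2 Ω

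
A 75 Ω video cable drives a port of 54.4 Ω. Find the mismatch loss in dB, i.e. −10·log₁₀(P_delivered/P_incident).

Γ = (54.4 − 75)/(54.4 + 75) = -0.159
|Γ|² = 0.0253, so P_del/P_inc = 1 − |Γ|² = 0.975
ML = −10·log₁₀(1 − |Γ|²)

mismatch loss ≈ 0.111 dB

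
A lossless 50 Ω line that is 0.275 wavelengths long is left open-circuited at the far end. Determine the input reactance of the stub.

X_in ≈ 7.92 Ω (inductive)

βl = 2π × 0.275 = 99°
tan(βl) = -6.31
For an open-circuited stub, Z_in = −jZ_0·cot(βl) = −jZ_0/tan(βl)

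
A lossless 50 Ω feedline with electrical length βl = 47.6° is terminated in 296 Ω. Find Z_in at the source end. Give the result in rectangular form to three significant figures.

Z_in ≈ 15.1 − j43.3 Ω

tan(βl) = tan(47.6°) = 1.1
Z_in = Z_0·(Z_L + jZ_0·tanβl)/(Z_0 + jZ_L·tanβl)
     = 50·(296 + j54.8)/(50 + j324)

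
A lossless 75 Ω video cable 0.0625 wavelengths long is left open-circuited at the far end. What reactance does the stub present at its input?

X_in ≈ -181 Ω (capacitive)

βl = 2π × 0.0625 = 22.5°
tan(βl) = 0.414
For an open-circuited stub, Z_in = −jZ_0·cot(βl) = −jZ_0/tan(βl)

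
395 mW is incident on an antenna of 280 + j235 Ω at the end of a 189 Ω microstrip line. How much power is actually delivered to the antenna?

P_delivered ≈ 304 mW

|Γ| = |(91 + j235)/(469 + j235)| = 0.48
|Γ|² = 0.231
P_refl = |Γ|²·P_inc = 91.2 mW, P_del = (1 − |Γ|²)·P_inc = 304 mW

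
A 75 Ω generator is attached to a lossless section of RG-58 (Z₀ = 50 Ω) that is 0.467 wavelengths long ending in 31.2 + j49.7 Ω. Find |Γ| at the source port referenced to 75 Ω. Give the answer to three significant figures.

|Γ| ≈ 0.615

βl = 2π × 0.467 = 168°
tan(βl) = -0.21
Z_in = Z_0·(Z_L + jZ_0·tanβl)/(Z_0 + jZ_L·tanβl) = 22 + j34.8 Ω
Γ_s = (Z_in − Z_s)/(Z_in + Z_s) = (-53 + j34.8)/(97 + j34.8), |Γ_s| = 0.615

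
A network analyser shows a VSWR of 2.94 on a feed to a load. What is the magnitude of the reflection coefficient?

|Γ| = (S − 1)/(S + 1) = (2.94 − 1)/(2.94 + 1) = 1.94/3.94

|Γ| ≈ 0.492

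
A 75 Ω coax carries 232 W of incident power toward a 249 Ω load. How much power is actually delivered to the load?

P_delivered ≈ 165 W

Γ = (249 − 75)/(249 + 75) = 0.537
|Γ|² = 0.288
P_refl = |Γ|²·P_inc = 66.9 W, P_del = (1 − |Γ|²)·P_inc = 165 W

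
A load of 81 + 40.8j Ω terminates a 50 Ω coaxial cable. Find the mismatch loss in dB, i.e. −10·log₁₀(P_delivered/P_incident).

mismatch loss ≈ 0.652 dB

Γ = (31 + j40.8)/(131 + j40.8), |Γ| = 0.373
|Γ|² = 0.139, so P_del/P_inc = 1 − |Γ|² = 0.861
ML = −10·log₁₀(1 − |Γ|²)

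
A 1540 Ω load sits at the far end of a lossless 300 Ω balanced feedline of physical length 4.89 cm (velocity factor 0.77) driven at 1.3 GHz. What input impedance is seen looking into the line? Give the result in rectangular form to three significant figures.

Z_in ≈ 59.9 + j46 Ω

λ = v/f = 0.77·c / 1.3 GHz = 0.178 m
βl = 2π·l/λ = 2π × 0.275 = 99.1°
tan(βl) = tan(99.1°) = -6.26
Z_in = Z_0·(Z_L + jZ_0·tanβl)/(Z_0 + jZ_L·tanβl)
     = 300·(1540 − j1880)/(300 − j9650)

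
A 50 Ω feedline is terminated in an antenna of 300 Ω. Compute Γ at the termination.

Γ = 0.714

Γ = (Z_L − Z_0)/(Z_L + Z_0) = (300 − 50)/(300 + 50) = 250/350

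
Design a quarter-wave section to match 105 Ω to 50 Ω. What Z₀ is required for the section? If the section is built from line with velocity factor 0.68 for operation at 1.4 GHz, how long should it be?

Z_qwt = √(Z_0·R_L) = √(50 × 105) = √5250
λ = 0.68·c/f = 0.146 m, so l = λ/4 = 0.0364 m

Z_qwt ≈ 72.5 Ω; length ≈ 3.64 cm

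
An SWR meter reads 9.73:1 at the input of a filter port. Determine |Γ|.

|Γ| = (S − 1)/(S + 1) = (9.73 − 1)/(9.73 + 1) = 8.73/10.7

|Γ| ≈ 0.814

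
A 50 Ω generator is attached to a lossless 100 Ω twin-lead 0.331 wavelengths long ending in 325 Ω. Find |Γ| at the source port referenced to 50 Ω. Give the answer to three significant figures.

|Γ| ≈ 0.494

βl = 2π × 0.331 = 119°
tan(βl) = -1.79
Z_in = Z_0·(Z_L + jZ_0·tanβl)/(Z_0 + jZ_L·tanβl) = 39.2 + j49.1 Ω
Γ_s = (Z_in − Z_s)/(Z_in + Z_s) = (-10.8 + j49.1)/(89.2 + j49.1), |Γ_s| = 0.494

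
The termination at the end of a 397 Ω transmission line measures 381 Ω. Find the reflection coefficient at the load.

Γ = -0.0206

Γ = (Z_L − Z_0)/(Z_L + Z_0) = (381 − 397)/(381 + 397) = -16/778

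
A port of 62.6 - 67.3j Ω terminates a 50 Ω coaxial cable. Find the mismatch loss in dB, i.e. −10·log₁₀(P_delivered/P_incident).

Γ = (12.6 − j67.3)/(112.6 − j67.3), |Γ| = 0.522
|Γ|² = 0.272, so P_del/P_inc = 1 − |Γ|² = 0.728
ML = −10·log₁₀(1 − |Γ|²)

mismatch loss ≈ 1.38 dB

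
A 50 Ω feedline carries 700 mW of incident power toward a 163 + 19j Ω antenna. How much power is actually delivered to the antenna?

P_delivered ≈ 499 mW

|Γ| = |(113 + j19)/(213 + j19)| = 0.536
|Γ|² = 0.287
P_refl = |Γ|²·P_inc = 201 mW, P_del = (1 − |Γ|²)·P_inc = 499 mW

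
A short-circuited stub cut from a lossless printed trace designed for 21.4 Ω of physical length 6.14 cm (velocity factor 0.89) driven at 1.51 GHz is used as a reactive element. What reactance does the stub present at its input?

X_in ≈ -30.6 Ω (capacitive)

λ = v/f = 0.89·c / 1.51 GHz = 0.177 m
βl = 2π·l/λ = 2π × 0.347 = 125°
tan(βl) = -1.43
For a short-circuited stub, Z_in = jZ_0·tan(βl)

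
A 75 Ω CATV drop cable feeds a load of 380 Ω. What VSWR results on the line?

VSWR ≈ 5.07

Γ = (380 − 75)/(380 + 75) = 0.67
VSWR = (1 + 0.67)/(1 − 0.67)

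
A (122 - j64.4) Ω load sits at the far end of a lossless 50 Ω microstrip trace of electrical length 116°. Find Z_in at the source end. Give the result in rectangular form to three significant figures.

tan(βl) = tan(116°) = -2.05
Z_in = Z_0·(Z_L + jZ_0·tanβl)/(Z_0 + jZ_L·tanβl)
     = 50·(122 − j167)/(-82 − j250)

Z_in ≈ 22.9 + j31.9 Ω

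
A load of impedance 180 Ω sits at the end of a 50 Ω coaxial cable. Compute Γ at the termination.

Γ = 0.565

Γ = (Z_L − Z_0)/(Z_L + Z_0) = (180 − 50)/(180 + 50) = 130/230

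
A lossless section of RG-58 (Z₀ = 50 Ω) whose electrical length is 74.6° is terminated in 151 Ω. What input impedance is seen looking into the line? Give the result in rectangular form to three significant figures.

tan(βl) = tan(74.6°) = 3.63
Z_in = Z_0·(Z_L + jZ_0·tanβl)/(Z_0 + jZ_L·tanβl)
     = 50·(151 + j182)/(50 + j548)

Z_in ≈ 17.7 − j12.2 Ω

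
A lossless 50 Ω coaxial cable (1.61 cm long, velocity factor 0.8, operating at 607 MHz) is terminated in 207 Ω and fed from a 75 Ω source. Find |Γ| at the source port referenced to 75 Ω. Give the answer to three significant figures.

|Γ| ≈ 0.5

λ = v/f = 0.8·c / 607 MHz = 0.395 m
βl = 2π·l/λ = 2π × 0.0407 = 14.7°
tan(βl) = 0.262
Z_in = Z_0·(Z_L + jZ_0·tanβl)/(Z_0 + jZ_L·tanβl) = 102 − j97.2 Ω
Γ_s = (Z_in − Z_s)/(Z_in + Z_s) = (26.8 − j97.2)/(177 − j97.2), |Γ_s| = 0.5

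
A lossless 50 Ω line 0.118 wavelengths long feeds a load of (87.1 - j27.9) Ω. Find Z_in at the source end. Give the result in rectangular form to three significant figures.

βl = 2π × 0.118 = 42.5°
tan(βl) = tan(42.5°) = 0.916
Z_in = Z_0·(Z_L + jZ_0·tanβl)/(Z_0 + jZ_L·tanβl)
     = 50·(87.1 + j17.9)/(75.5 + j79.8)

Z_in ≈ 33.2 − j23.2 Ω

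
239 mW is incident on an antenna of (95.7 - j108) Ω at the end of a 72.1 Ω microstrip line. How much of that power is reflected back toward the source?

|Γ| = |(23.6 − j108)/(167.8 − j108)| = 0.554
|Γ|² = 0.307
P_refl = |Γ|²·P_inc = 73.3 mW, P_del = (1 − |Γ|²)·P_inc = 166 mW

P_reflected ≈ 73.3 mW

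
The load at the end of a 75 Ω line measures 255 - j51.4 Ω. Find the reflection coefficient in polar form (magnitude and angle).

Γ = (Z_L − Z_0)/(Z_L + Z_0) = (180 − j51.4)/(330 − j51.4)
|Γ| = 187/334 = 0.56

Γ ≈ 0.56 ∠ -7.08°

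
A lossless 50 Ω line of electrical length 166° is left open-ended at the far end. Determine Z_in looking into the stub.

Z_in ≈ +j201 Ω

tan(βl) = -0.249
For an open-ended stub, Z_in = −jZ_0·cot(βl) = −jZ_0/tan(βl)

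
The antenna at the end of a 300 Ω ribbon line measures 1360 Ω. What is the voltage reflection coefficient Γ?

Γ = (Z_L − Z_0)/(Z_L + Z_0) = (1360 − 300)/(1360 + 300) = 1060/1660

Γ = 0.639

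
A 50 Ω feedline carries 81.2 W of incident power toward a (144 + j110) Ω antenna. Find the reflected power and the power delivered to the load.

P_reflected ≈ 34.2 W; P_delivered ≈ 47 W

|Γ| = |(94 + j110)/(194 + j110)| = 0.649
|Γ|² = 0.421
P_refl = |Γ|²·P_inc = 34.2 W, P_del = (1 − |Γ|²)·P_inc = 47 W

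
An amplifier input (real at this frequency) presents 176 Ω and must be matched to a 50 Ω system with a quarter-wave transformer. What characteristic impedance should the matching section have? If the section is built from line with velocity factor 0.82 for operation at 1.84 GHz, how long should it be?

Z_qwt ≈ 93.8 Ω; length ≈ 3.34 cm

Z_qwt = √(Z_0·R_L) = √(50 × 176) = √8800
λ = 0.82·c/f = 0.134 m, so l = λ/4 = 0.0334 m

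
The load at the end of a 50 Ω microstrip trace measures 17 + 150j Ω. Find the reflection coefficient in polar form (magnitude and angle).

Γ ≈ 0.935 ∠ 36.5°

Γ = (Z_L − Z_0)/(Z_L + Z_0) = (-33 + j150)/(67 + j150)
|Γ| = 154/164 = 0.935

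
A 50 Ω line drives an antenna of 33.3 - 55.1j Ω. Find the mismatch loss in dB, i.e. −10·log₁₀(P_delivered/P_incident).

Γ = (-16.7 − j55.1)/(83.3 − j55.1), |Γ| = 0.576
|Γ|² = 0.332, so P_del/P_inc = 1 − |Γ|² = 0.668
ML = −10·log₁₀(1 − |Γ|²)

mismatch loss ≈ 1.75 dB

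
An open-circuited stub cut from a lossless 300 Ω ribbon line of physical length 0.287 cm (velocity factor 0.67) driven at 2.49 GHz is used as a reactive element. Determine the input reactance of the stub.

λ = v/f = 0.67·c / 2.49 GHz = 0.0807 m
βl = 2π·l/λ = 2π × 0.0356 = 12.8°
tan(βl) = 0.227
For an open-circuited stub, Z_in = −jZ_0·cot(βl) = −jZ_0/tan(βl)

X_in ≈ -1320 Ω (capacitive)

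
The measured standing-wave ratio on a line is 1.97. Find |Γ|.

|Γ| = (S − 1)/(S + 1) = (1.97 − 1)/(1.97 + 1) = 0.97/2.97

|Γ| ≈ 0.327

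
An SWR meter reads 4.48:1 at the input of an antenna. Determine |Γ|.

|Γ| = (S − 1)/(S + 1) = (4.48 − 1)/(4.48 + 1) = 3.48/5.48

|Γ| ≈ 0.635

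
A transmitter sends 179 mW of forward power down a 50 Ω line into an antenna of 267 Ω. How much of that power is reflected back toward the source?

P_reflected ≈ 83.9 mW

Γ = (267 − 50)/(267 + 50) = 0.685
|Γ|² = 0.469
P_refl = |Γ|²·P_inc = 83.9 mW, P_del = (1 − |Γ|²)·P_inc = 95.1 mW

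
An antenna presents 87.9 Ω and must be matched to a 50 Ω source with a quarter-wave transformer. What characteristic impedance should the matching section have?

Z_qwt ≈ 66.3 Ω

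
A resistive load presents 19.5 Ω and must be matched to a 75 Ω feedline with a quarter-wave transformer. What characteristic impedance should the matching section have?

Z_qwt ≈ 38.2 Ω

Z_qwt = √(Z_0·R_L) = √(75 × 19.5) = √1462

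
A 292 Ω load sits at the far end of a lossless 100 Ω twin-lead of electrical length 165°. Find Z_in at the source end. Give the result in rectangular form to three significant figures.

tan(βl) = tan(165°) = -0.268
Z_in = Z_0·(Z_L + jZ_0·tanβl)/(Z_0 + jZ_L·tanβl)
     = 100·(292 − j26.8)/(100 − j78.2)

Z_in ≈ 194 + j125 Ω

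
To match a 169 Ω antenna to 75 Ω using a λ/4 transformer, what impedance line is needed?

Z_qwt = √(Z_0·R_L) = √(75 × 169) = √12680

Z_qwt ≈ 113 Ω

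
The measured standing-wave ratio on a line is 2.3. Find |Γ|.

|Γ| ≈ 0.394

|Γ| = (S − 1)/(S + 1) = (2.3 − 1)/(2.3 + 1) = 1.3/3.3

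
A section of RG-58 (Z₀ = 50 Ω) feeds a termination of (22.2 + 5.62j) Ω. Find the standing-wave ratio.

VSWR ≈ 2.29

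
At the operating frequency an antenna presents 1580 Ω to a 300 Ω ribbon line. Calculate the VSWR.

Γ = (1580 − 300)/(1580 + 300) = 0.681
VSWR = (1 + 0.681)/(1 − 0.681)

VSWR ≈ 5.27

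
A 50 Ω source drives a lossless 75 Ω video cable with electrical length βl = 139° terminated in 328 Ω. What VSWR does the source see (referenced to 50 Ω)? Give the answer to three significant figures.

VSWR ≈ 5.03

tan(βl) = -0.869
Z_in = Z_0·(Z_L + jZ_0·tanβl)/(Z_0 + jZ_L·tanβl) = 37.3 + j76.5 Ω
Γ_s = (Z_in − Z_s)/(Z_in + Z_s) = (-12.7 + j76.5)/(87.3 + j76.5), |Γ_s| = 0.668
VSWR = (1 + |Γ_s|)/(1 − |Γ_s|)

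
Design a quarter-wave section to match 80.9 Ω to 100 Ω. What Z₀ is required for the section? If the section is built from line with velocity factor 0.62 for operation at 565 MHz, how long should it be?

Z_qwt = √(Z_0·R_L) = √(100 × 80.9) = √8090
λ = 0.62·c/f = 0.329 m, so l = λ/4 = 0.0823 m

Z_qwt ≈ 89.9 Ω; length ≈ 8.23 cm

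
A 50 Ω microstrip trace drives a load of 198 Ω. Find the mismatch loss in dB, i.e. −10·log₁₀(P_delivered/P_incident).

Γ = (198 − 50)/(198 + 50) = 0.597
|Γ|² = 0.356, so P_del/P_inc = 1 − |Γ|² = 0.644
ML = −10·log₁₀(1 − |Γ|²)

mismatch loss ≈ 1.91 dB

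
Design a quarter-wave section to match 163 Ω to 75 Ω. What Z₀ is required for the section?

Z_qwt ≈ 111 Ω

Z_qwt = √(Z_0·R_L) = √(75 × 163) = √12220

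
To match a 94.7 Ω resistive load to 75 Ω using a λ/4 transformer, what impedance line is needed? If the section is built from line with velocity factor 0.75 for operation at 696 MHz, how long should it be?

Z_qwt = √(Z_0·R_L) = √(75 × 94.7) = √7102
λ = 0.75·c/f = 0.323 m, so l = λ/4 = 0.0808 m

Z_qwt ≈ 84.3 Ω; length ≈ 8.08 cm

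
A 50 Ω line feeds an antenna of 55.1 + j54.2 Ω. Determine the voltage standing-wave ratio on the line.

VSWR ≈ 2.71

Γ = (Z_L − Z_0)/(Z_L + Z_0) = (5.1 + j54.2)/(105.1 + j54.2)
|Γ| = 54.4/118 = 0.46
VSWR = (1 + |Γ|)/(1 − |Γ|) = 1.46/0.54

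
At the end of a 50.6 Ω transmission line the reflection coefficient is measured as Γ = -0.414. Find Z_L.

Z_L = Z_0·(1 + Γ)/(1 − Γ) = 50.6·(0.586)/(1.41)

Z_L ≈ 21 Ω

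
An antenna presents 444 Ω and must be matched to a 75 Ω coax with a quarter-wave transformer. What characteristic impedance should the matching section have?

Z_qwt ≈ 182 Ω

Z_qwt = √(Z_0·R_L) = √(75 × 444) = √33300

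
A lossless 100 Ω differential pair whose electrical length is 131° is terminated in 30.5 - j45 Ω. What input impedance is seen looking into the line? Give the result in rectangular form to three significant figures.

Z_in ≈ 199 − j187 Ω

tan(βl) = tan(131°) = -1.15
Z_in = Z_0·(Z_L + jZ_0·tanβl)/(Z_0 + jZ_L·tanβl)
     = 100·(30.5 − j160)/(48.2 − j35.1)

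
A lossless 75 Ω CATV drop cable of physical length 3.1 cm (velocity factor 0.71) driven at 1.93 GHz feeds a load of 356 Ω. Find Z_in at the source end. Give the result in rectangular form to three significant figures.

λ = v/f = 0.71·c / 1.93 GHz = 0.11 m
βl = 2π·l/λ = 2π × 0.281 = 101°
tan(βl) = tan(101°) = -5.09
Z_in = Z_0·(Z_L + jZ_0·tanβl)/(Z_0 + jZ_L·tanβl)
     = 75·(356 − j382)/(75 − j1810)

Z_in ≈ 16.4 + j14.1 Ω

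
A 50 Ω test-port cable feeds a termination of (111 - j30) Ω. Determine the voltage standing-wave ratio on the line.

Γ = (Z_L − Z_0)/(Z_L + Z_0) = (61 − j30)/(161 − j30)
|Γ| = 68/164 = 0.415
VSWR = (1 + |Γ|)/(1 − |Γ|) = 1.42/0.585

VSWR ≈ 2.42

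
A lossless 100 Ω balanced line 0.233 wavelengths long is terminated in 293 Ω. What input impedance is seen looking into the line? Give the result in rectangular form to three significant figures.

βl = 2π × 0.233 = 83.9°
tan(βl) = tan(83.9°) = 9.33
Z_in = Z_0·(Z_L + jZ_0·tanβl)/(Z_0 + jZ_L·tanβl)
     = 100·(293 + j933)/(100 + j2730)

Z_in ≈ 34.5 − j9.46 Ω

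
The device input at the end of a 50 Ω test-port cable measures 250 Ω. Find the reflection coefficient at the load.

Γ = 0.667

Γ = (Z_L − Z_0)/(Z_L + Z_0) = (250 − 50)/(250 + 50) = 200/300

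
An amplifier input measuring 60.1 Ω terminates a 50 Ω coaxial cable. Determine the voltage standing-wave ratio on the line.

Γ = (60.1 − 50)/(60.1 + 50) = 0.0917
VSWR = (1 + 0.0917)/(1 − 0.0917)

VSWR ≈ 1.2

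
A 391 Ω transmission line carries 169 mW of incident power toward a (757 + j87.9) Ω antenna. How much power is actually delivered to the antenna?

P_delivered ≈ 151 mW

|Γ| = |(366 + j87.9)/(1148 + j87.9)| = 0.327
|Γ|² = 0.107
P_refl = |Γ|²·P_inc = 18.1 mW, P_del = (1 − |Γ|²)·P_inc = 151 mW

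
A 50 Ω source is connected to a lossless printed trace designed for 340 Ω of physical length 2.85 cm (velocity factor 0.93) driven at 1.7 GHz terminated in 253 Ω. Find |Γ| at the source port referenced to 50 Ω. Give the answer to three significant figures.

λ = v/f = 0.93·c / 1.7 GHz = 0.164 m
βl = 2π·l/λ = 2π × 0.174 = 62.5°
tan(βl) = 1.92
Z_in = Z_0·(Z_L + jZ_0·tanβl)/(Z_0 + jZ_L·tanβl) = 390 + j95.8 Ω
Γ_s = (Z_in − Z_s)/(Z_in + Z_s) = (340 + j95.8)/(440 + j95.8), |Γ_s| = 0.784

|Γ| ≈ 0.784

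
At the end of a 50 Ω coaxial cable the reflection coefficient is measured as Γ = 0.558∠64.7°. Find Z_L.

Z_L ≈ 41.3 + j60.5 Ω

Z_L = Z_0·(1 + Γ)/(1 − Γ) = 50·(1.24 + j0.504)/(0.762 − j0.504)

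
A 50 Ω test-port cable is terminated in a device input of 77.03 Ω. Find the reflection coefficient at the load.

Γ = 0.213

Γ = (Z_L − Z_0)/(Z_L + Z_0) = (77.03 − 50)/(77.03 + 50) = 27.03/127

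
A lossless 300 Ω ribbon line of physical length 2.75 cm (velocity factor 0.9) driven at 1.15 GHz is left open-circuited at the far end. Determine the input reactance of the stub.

λ = v/f = 0.9·c / 1.15 GHz = 0.235 m
βl = 2π·l/λ = 2π × 0.117 = 42.2°
tan(βl) = 0.906
For an open-circuited stub, Z_in = −jZ_0·cot(βl) = −jZ_0/tan(βl)

X_in ≈ -331 Ω (capacitive)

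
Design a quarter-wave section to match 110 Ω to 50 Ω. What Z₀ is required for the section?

Z_qwt ≈ 74.2 Ω

Z_qwt = √(Z_0·R_L) = √(50 × 110) = √5500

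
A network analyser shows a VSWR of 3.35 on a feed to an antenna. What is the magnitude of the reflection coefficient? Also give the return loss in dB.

|Γ| ≈ 0.54; return loss ≈ 5.35 dB

|Γ| = (S − 1)/(S + 1) = (3.35 − 1)/(3.35 + 1) = 2.35/4.35
RL = −20·log₁₀|Γ| = −20·log₁₀(0.54)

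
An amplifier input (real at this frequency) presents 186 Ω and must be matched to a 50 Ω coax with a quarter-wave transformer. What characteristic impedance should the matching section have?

Z_qwt ≈ 96.4 Ω

Z_qwt = √(Z_0·R_L) = √(50 × 186) = √9300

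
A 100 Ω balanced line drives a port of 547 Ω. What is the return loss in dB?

Γ = (547 − 100)/(547 + 100) = 0.691
RL = −20·log₁₀|Γ| = −20·log₁₀(0.691)

RL ≈ 3.21 dB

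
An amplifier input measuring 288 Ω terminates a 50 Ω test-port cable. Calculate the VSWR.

Γ = (288 − 50)/(288 + 50) = 0.704
VSWR = (1 + 0.704)/(1 − 0.704)

VSWR ≈ 5.76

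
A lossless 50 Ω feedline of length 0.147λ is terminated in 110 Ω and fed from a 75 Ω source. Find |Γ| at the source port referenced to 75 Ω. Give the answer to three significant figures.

|Γ| ≈ 0.46

βl = 2π × 0.147 = 52.9°
tan(βl) = 1.32
Z_in = Z_0·(Z_L + jZ_0·tanβl)/(Z_0 + jZ_L·tanβl) = 31.9 − j26.8 Ω
Γ_s = (Z_in − Z_s)/(Z_in + Z_s) = (-43.1 − j26.8)/(107 − j26.8), |Γ_s| = 0.46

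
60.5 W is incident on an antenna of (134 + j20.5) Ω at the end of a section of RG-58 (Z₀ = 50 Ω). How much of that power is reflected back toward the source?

P_reflected ≈ 13.2 W

|Γ| = |(84 + j20.5)/(184 + j20.5)| = 0.467
|Γ|² = 0.218
P_refl = |Γ|²·P_inc = 13.2 W, P_del = (1 − |Γ|²)·P_inc = 47.3 W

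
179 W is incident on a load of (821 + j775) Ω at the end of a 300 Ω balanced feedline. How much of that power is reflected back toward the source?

P_reflected ≈ 84 W

|Γ| = |(521 + j775)/(1121 + j775)| = 0.685
|Γ|² = 0.47
P_refl = |Γ|²·P_inc = 84 W, P_del = (1 − |Γ|²)·P_inc = 95 W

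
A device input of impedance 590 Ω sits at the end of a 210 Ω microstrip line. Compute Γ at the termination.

Γ = 0.475

Γ = (Z_L − Z_0)/(Z_L + Z_0) = (590 − 210)/(590 + 210) = 380/800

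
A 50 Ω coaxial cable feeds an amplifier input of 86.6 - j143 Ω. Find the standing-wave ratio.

Γ = (Z_L − Z_0)/(Z_L + Z_0) = (36.6 − j143)/(136.6 − j143)
|Γ| = 148/198 = 0.746
VSWR = (1 + |Γ|)/(1 − |Γ|) = 1.75/0.254

VSWR ≈ 6.89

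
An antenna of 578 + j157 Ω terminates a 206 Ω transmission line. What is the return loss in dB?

Γ = (372 + j157)/(784 + j157), |Γ| = 0.505
RL = −20·log₁₀|Γ| = −20·log₁₀(0.505)

RL ≈ 5.93 dB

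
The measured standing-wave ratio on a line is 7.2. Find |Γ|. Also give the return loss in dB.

|Γ| ≈ 0.756; return loss ≈ 2.43 dB

|Γ| = (S − 1)/(S + 1) = (7.2 − 1)/(7.2 + 1) = 6.2/8.2
RL = −20·log₁₀|Γ| = −20·log₁₀(0.756)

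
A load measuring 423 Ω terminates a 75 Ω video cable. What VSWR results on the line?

VSWR ≈ 5.64

Γ = (423 − 75)/(423 + 75) = 0.699
VSWR = (1 + 0.699)/(1 − 0.699)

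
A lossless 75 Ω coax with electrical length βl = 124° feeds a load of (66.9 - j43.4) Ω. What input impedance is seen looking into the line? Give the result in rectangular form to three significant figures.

tan(βl) = tan(124°) = -1.48
Z_in = Z_0·(Z_L + jZ_0·tanβl)/(Z_0 + jZ_L·tanβl)
     = 75·(66.9 − j155)/(10.7 − j99.2)

Z_in ≈ 121 + j37.6 Ω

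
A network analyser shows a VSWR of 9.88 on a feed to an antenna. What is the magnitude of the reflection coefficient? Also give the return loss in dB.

|Γ| = (S − 1)/(S + 1) = (9.88 − 1)/(9.88 + 1) = 8.88/10.9
RL = −20·log₁₀|Γ| = −20·log₁₀(0.816)

|Γ| ≈ 0.816; return loss ≈ 1.76 dB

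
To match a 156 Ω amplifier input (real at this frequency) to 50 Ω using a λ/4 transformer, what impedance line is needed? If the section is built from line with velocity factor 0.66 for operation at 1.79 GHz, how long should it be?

Z_qwt ≈ 88.3 Ω; length ≈ 2.77 cm

Z_qwt = √(Z_0·R_L) = √(50 × 156) = √7800
λ = 0.66·c/f = 0.111 m, so l = λ/4 = 0.0277 m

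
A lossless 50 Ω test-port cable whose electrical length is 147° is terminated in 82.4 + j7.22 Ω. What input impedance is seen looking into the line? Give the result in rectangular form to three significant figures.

Z_in ≈ 50 + j25.9 Ω

tan(βl) = tan(147°) = -0.649
Z_in = Z_0·(Z_L + jZ_0·tanβl)/(Z_0 + jZ_L·tanβl)
     = 50·(82.4 − j25.3)/(54.7 − j53.5)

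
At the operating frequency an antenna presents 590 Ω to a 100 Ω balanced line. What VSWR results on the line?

Γ = (590 − 100)/(590 + 100) = 0.71
VSWR = (1 + 0.71)/(1 − 0.71)

VSWR ≈ 5.9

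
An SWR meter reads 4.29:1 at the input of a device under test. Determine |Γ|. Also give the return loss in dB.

|Γ| = (S − 1)/(S + 1) = (4.29 − 1)/(4.29 + 1) = 3.29/5.29
RL = −20·log₁₀|Γ| = −20·log₁₀(0.622)

|Γ| ≈ 0.622; return loss ≈ 4.13 dB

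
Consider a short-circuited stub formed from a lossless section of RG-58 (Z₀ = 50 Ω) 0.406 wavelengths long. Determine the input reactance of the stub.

X_in ≈ -33.5 Ω (capacitive)

βl = 2π × 0.406 = 146°
tan(βl) = -0.67
For a short-circuited stub, Z_in = jZ_0·tan(βl)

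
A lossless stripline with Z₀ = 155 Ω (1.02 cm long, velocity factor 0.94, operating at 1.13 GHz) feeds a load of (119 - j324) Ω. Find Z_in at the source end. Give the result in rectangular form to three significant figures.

Z_in ≈ 52.1 − j190 Ω

λ = v/f = 0.94·c / 1.13 GHz = 0.25 m
βl = 2π·l/λ = 2π × 0.0409 = 14.7°
tan(βl) = tan(14.7°) = 0.263
Z_in = Z_0·(Z_L + jZ_0·tanβl)/(Z_0 + jZ_L·tanβl)
     = 155·(119 − j283)/(240 + j31.3)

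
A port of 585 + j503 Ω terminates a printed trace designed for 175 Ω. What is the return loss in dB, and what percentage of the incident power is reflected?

Γ = (410 + j503)/(760 + j503), |Γ| = 0.712
RL = −20·log₁₀(0.712) = 2.95 dB
P_refl/P_inc = |Γ|² = 0.507

RL ≈ 2.95 dB; 50.7% of incident power reflected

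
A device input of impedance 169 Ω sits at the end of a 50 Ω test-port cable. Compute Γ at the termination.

Γ = 0.543

Γ = (Z_L − Z_0)/(Z_L + Z_0) = (169 − 50)/(169 + 50) = 119/219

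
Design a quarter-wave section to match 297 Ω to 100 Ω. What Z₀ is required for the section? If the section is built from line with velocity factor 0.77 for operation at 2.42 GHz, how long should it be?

Z_qwt ≈ 172 Ω; length ≈ 2.39 cm

Z_qwt = √(Z_0·R_L) = √(100 × 297) = √29700
λ = 0.77·c/f = 0.0955 m, so l = λ/4 = 0.0239 m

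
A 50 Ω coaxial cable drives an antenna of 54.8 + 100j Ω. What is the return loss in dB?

RL ≈ 3.21 dB

Γ = (4.8 + j100)/(104.8 + j100), |Γ| = 0.691
RL = −20·log₁₀|Γ| = −20·log₁₀(0.691)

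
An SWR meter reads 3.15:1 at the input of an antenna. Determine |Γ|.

|Γ| = (S − 1)/(S + 1) = (3.15 − 1)/(3.15 + 1) = 2.15/4.15

|Γ| ≈ 0.518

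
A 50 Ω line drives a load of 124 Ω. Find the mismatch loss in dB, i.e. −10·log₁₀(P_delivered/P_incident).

Γ = (124 − 50)/(124 + 50) = 0.425
|Γ|² = 0.181, so P_del/P_inc = 1 − |Γ|² = 0.819
ML = −10·log₁₀(1 − |Γ|²)

mismatch loss ≈ 0.866 dB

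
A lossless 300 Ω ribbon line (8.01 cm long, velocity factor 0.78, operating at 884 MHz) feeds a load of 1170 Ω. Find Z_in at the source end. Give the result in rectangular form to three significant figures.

Z_in ≈ 85.3 + j95.4 Ω

λ = v/f = 0.78·c / 884 MHz = 0.265 m
βl = 2π·l/λ = 2π × 0.303 = 109°
tan(βl) = tan(109°) = -2.91
Z_in = Z_0·(Z_L + jZ_0·tanβl)/(Z_0 + jZ_L·tanβl)
     = 300·(1170 − j874)/(300 − j3410)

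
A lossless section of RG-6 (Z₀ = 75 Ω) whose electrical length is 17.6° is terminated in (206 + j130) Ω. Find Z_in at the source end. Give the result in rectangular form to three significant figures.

tan(βl) = tan(17.6°) = 0.317
Z_in = Z_0·(Z_L + jZ_0·tanβl)/(Z_0 + jZ_L·tanβl)
     = 75·(206 + j154)/(33.8 + j65.3)

Z_in ≈ 236 − j115 Ω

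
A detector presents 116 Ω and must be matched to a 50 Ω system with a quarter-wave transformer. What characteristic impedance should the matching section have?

Z_qwt ≈ 76.2 Ω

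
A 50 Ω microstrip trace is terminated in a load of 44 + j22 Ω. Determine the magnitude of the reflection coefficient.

Γ = (Z_L − Z_0)/(Z_L + Z_0) = (-6 + j22)/(94 + j22)
|Γ| = 22.8/96.5

|Γ| ≈ 0.236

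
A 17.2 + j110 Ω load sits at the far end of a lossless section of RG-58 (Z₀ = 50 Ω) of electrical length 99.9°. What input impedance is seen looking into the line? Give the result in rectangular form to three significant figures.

tan(βl) = tan(99.9°) = -5.73
Z_in = Z_0·(Z_L + jZ_0·tanβl)/(Z_0 + jZ_L·tanβl)
     = 50·(17.2 − j176)/(680 − j98.6)

Z_in ≈ 3.08 − j12.5 Ω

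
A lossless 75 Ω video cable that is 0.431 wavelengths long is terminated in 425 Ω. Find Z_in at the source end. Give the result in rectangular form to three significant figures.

Z_in ≈ 65.5 + j137 Ω

βl = 2π × 0.431 = 155°
tan(βl) = tan(155°) = -0.463
Z_in = Z_0·(Z_L + jZ_0·tanβl)/(Z_0 + jZ_L·tanβl)
     = 75·(425 − j34.7)/(75 − j197)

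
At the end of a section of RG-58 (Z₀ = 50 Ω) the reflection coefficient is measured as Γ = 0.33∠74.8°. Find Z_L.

Z_L = Z_0·(1 + Γ)/(1 − Γ) = 50·(1.09 + j0.318)/(0.913 − j0.318)

Z_L ≈ 47.6 + j34 Ω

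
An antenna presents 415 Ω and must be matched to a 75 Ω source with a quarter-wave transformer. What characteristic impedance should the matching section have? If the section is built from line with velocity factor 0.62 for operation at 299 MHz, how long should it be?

Z_qwt ≈ 176 Ω; length ≈ 15.6 cm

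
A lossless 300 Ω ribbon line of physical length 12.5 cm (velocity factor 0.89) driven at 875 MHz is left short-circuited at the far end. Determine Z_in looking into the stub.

λ = v/f = 0.89·c / 875 MHz = 0.305 m
βl = 2π·l/λ = 2π × 0.41 = 147°
tan(βl) = -0.638
For a short-circuited stub, Z_in = jZ_0·tan(βl)

Z_in ≈ −j191 Ω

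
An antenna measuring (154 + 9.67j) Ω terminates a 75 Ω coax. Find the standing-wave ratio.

VSWR ≈ 2.06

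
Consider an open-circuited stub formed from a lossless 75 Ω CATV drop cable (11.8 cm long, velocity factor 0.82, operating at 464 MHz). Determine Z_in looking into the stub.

Z_in ≈ −j13.1 Ω

λ = v/f = 0.82·c / 464 MHz = 0.53 m
βl = 2π·l/λ = 2π × 0.223 = 80.1°
tan(βl) = 5.74
For an open-circuited stub, Z_in = −jZ_0·cot(βl) = −jZ_0/tan(βl)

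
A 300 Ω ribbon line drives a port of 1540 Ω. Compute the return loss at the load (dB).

Γ = (1540 − 300)/(1540 + 300) = 0.674
RL = −20·log₁₀|Γ| = −20·log₁₀(0.674)

RL ≈ 3.43 dB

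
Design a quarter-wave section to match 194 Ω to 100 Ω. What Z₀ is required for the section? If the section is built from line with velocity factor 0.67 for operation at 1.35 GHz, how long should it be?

Z_qwt ≈ 139 Ω; length ≈ 3.72 cm

Z_qwt = √(Z_0·R_L) = √(100 × 194) = √19400
λ = 0.67·c/f = 0.149 m, so l = λ/4 = 0.0372 m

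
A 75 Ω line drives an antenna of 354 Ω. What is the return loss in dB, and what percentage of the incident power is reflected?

Γ = (354 − 75)/(354 + 75) = 0.65
RL = −20·log₁₀(0.65) = 3.74 dB
P_refl/P_inc = |Γ|² = 0.423

RL ≈ 3.74 dB; 42.3% of incident power reflected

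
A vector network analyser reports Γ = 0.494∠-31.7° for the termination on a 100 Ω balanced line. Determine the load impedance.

Z_L = Z_0·(1 + Γ)/(1 − Γ) = 100·(1.42 − j0.26)/(0.58 + j0.26)

Z_L ≈ 187 − j129 Ω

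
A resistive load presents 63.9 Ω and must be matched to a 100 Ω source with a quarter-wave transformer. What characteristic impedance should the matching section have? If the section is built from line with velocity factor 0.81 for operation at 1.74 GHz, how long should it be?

Z_qwt = √(Z_0·R_L) = √(100 × 63.9) = √6390
λ = 0.81·c/f = 0.14 m, so l = λ/4 = 0.0349 m

Z_qwt ≈ 79.9 Ω; length ≈ 3.49 cm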